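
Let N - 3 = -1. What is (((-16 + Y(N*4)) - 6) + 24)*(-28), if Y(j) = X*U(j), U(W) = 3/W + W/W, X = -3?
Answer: 119/2 ≈ 59.500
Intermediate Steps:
N = 2 (N = 3 - 1 = 2)
U(W) = 1 + 3/W (U(W) = 3/W + 1 = 1 + 3/W)
Y(j) = -3*(3 + j)/j
(((-16 + Y(N*4)) - 6) + 24)*(-28) = (((-16 + (-3 - 9/(2*4))) - 6) + 24)*(-28) = (((-16 + (-3 - 9/8)) - 6) + 24)*(-28) = (((-16 - 33/8) - 6) + 24)*(-28) = ((-161/8 - 6) + 24)*(-28) = (-209/8 + 24)*(-28) = -17/8*(-28) = 119/2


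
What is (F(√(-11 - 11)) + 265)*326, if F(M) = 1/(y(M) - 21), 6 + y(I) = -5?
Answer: 1382077/16 ≈ 86380.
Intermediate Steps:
y(I) = -11 (y(I) = -6 - 5 = -11)
F(M) = -1/32 (F(M) = 1/(-11 - 21) = 1/(-32) = -1/32)
(F(√(-11 - 11)) + 265)*326 = (-1/32 + 265)*326 = (8479/32)*326 = 1382077/16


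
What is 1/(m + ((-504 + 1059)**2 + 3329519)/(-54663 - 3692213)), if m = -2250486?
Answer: -936719/2108073904820 ≈ -4.4435e-7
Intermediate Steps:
1/(m + ((-504 + 1059)**2 + 3329519)/(-54663 - 3692213)) = 1/(-2250486 + ((-504 + 1059)**2 + 3329519)/(-54663 - 3692213)) = 1/(-2250486 + (555**2 + 3329519)/(-3746876)) = 1/(-2250486 + (308025 + 3329519)*(-1/3746876)) = 1/(-2250486 + 3637544*(-1/3746876)) = 1/(-2250486 - 909386/936719) = 1/(-2108073904820/936719) = -936719/2108073904820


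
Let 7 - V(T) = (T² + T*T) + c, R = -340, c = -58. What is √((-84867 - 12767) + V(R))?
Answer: I*√328769 ≈ 573.38*I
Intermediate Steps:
V(T) = 65 - 2*T² (V(T) = 7 - ((T² + T*T) - 58) = 7 - ((T² + T²) - 58) = 7 - (2*T² - 58) = 7 - (-58 + 2*T²) = 7 + (58 - 2*T²) = 65 - 2*T²)
√((-84867 - 12767) + V(R)) = √((-84867 - 12767) + (65 - 2*(-340)²)) = √(-97634 + (65 - 2*115600)) = √(-97634 + (65 - 231200)) = √(-97634 - 231135) = √(-328769) = I*√328769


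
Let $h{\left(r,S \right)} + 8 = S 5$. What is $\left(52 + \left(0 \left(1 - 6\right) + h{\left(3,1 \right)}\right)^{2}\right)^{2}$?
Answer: $3721$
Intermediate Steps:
$h{\left(r,S \right)} = -8 + 5 S$ ($h{\left(r,S \right)} = -8 + S 5 = -8 + 5 S$)
$\left(52 + \left(0 \left(1 - 6\right) + h{\left(3,1 \right)}\right)^{2}\right)^{2} = \left(52 + \left(0 \left(1 - 6\right) + \left(-8 + 5 \cdot 1\right)\right)^{2}\right)^{2} = \left(52 + \left(0 \left(1 - 6\right) + \left(-8 + 5\right)\right)^{2}\right)^{2} = \left(52 + \left(0 \left(-5\right) - 3\right)^{2}\right)^{2} = \left(52 + \left(0 - 3\right)^{2}\right)^{2} = \left(52 + \left(-3\right)^{2}\right)^{2} = \left(52 + 9\right)^{2} = 61^{2} = 3721$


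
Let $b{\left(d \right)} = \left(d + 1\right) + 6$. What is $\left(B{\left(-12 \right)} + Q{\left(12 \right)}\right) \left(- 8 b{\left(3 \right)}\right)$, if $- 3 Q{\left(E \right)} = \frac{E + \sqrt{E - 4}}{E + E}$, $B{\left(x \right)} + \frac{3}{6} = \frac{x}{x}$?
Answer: $- \frac{80}{3} + \frac{20 \sqrt{2}}{9} \approx -23.524$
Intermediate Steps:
$B{\left(x \right)} = \frac{1}{2}$ ($B{\left(x \right)} = - \frac{1}{2} + \frac{x}{x} = - \frac{1}{2} + 1 = \frac{1}{2}$)
$Q{\left(E \right)} = - \frac{E + \sqrt{-4 + E}}{6 E}$ ($Q{\left(E \right)} = - \frac{\left(E + \sqrt{E - 4}\right) \frac{1}{E + E}}{3} = - \frac{\left(E + \sqrt{-4 + E}\right) \frac{1}{2 E}}{3} = - \frac{\frac{1}{2} \frac{1}{E} \left(E + \sqrt{-4 + E}\right)}{3} = - \frac{E + \sqrt{-4 + E}}{6 E}$)
$b{\left(d \right)} = 7 + d$ ($b{\left(d \right)} = \left(1 + d\right) + 6 = 7 + d$)
$\left(B{\left(-12 \right)} + Q{\left(12 \right)}\right) \left(- 8 b{\left(3 \right)}\right) = \left(\frac{1}{2} + \frac{\left(-1\right) 12 - \sqrt{-4 + 12}}{6 \cdot 12}\right) \left(- 8 \left(7 + 3\right)\right) = \left(\frac{1}{2} + \frac{1}{6} \cdot \frac{1}{12} \left(-12 - \sqrt{8}\right)\right) \left(\left(-8\right) 10\right) = \left(\frac{1}{2} + \frac{1}{6} \cdot \frac{1}{12} \left(-12 - 2 \sqrt{2}\right)\right) \left(-80\right) = \left(\frac{1}{2} - \left(\frac{1}{6} + \frac{\sqrt{2}}{36}\right)\right) \left(-80\right) = \left(\frac{1}{3} - \frac{\sqrt{2}}{36}\right) \left(-80\right) = - \frac{80}{3} + \frac{20 \sqrt{2}}{9}$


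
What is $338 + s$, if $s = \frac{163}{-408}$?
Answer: $\frac{137741}{408} \approx 337.6$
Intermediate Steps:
$s = - \frac{163}{408}$ ($s = 163 \left(- \frac{1}{408}\right) = - \frac{163}{408} \approx -0.39951$)
$338 + s = 338 - \frac{163}{408} = \frac{137741}{408}$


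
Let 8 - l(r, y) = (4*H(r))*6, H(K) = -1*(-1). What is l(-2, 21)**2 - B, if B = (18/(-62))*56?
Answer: 8440/31 ≈ 272.26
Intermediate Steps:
H(K) = 1
l(r, y) = -16 (l(r, y) = 8 - 4*1*6 = 8 - 4*6 = 8 - 1*24 = 8 - 24 = -16)
B = -504/31 (B = (18*(-1/62))*56 = -9/31*56 = -504/31 ≈ -16.258)
l(-2, 21)**2 - B = (-16)**2 - 1*(-504/31) = 256 + 504/31 = 8440/31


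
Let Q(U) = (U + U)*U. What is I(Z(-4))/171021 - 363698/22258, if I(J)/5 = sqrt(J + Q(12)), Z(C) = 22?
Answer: -181849/11129 + 5*sqrt(310)/171021 ≈ -16.340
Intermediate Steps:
Q(U) = 2*U**2 (Q(U) = (2*U)*U = 2*U**2)
I(J) = 5*sqrt(288 + J) (I(J) = 5*sqrt(J + 2*12**2) = 5*sqrt(J + 2*144) = 5*sqrt(J + 288) = 5*sqrt(288 + J))
I(Z(-4))/171021 - 363698/22258 = (5*sqrt(288 + 22))/171021 - 363698/22258 = (5*sqrt(310))*(1/171021) - 363698*1/22258 = 5*sqrt(310)/171021 - 181849/11129 = -181849/11129 + 5*sqrt(310)/171021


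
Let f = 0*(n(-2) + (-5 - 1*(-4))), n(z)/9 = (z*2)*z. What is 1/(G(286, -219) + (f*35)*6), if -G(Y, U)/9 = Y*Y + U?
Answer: -1/734193 ≈ -1.3620e-6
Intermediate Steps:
G(Y, U) = -9*U - 9*Y² (G(Y, U) = -9*(Y*Y + U) = -9*(Y² + U) = -9*(U + Y²) = -9*U - 9*Y²)
n(z) = 18*z² (n(z) = 9*((z*2)*z) = 9*((2*z)*z) = 9*(2*z²) = 18*z²)
f = 0 (f = 0*(18*(-2)² + (-5 - 1*(-4))) = 0*(18*4 + (-5 + 4)) = 0*(72 - 1) = 0*71 = 0)
1/(G(286, -219) + (f*35)*6) = 1/((-9*(-219) - 9*286²) + (0*35)*6) = 1/((1971 - 9*81796) + 0*6) = 1/((1971 - 736164) + 0) = 1/(-734193 + 0) = 1/(-734193) = -1/734193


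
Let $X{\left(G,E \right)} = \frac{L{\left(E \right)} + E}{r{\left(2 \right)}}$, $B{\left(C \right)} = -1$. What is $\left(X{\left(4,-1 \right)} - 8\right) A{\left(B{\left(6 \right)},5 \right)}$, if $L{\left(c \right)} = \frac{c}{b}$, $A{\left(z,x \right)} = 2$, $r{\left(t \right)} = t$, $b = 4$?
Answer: $- \frac{69}{4} \approx -17.25$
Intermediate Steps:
$L{\left(c \right)} = \frac{c}{4}$
$X{\left(G,E \right)} = \frac{5 E}{8}$ ($X{\left(G,E \right)} = \frac{\frac{E}{4} + E}{2} = \frac{5 E}{4} \cdot \frac{1}{2} = \frac{5 E}{8}$)
$\left(X{\left(4,-1 \right)} - 8\right) A{\left(B{\left(6 \right)},5 \right)} = \left(\frac{5}{8} \left(-1\right) - 8\right) 2 = \left(- \frac{5}{8} - 8\right) 2 = \left(- \frac{69}{8}\right) 2 = - \frac{69}{4}$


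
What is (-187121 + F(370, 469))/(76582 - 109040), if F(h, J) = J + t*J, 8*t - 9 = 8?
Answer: 1485243/259664 ≈ 5.7199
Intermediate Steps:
t = 17/8 (t = 9/8 + (1/8)*8 = 9/8 + 1 = 17/8 ≈ 2.1250)
F(h, J) = 25*J/8 (F(h, J) = J + 17*J/8 = 25*J/8)
(-187121 + F(370, 469))/(76582 - 109040) = (-187121 + (25/8)*469)/(76582 - 109040) = (-187121 + 11725/8)/(-32458) = -1485243/8*(-1/32458) = 1485243/259664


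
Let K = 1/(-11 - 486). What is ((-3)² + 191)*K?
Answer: -200/497 ≈ -0.40241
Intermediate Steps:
K = -1/497 (K = 1/(-497) = -1/497 ≈ -0.0020121)
((-3)² + 191)*K = ((-3)² + 191)*(-1/497) = (9 + 191)*(-1/497) = 200*(-1/497) = -200/497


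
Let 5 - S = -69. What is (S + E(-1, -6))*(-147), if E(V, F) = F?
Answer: -9996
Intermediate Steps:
S = 74 (S = 5 - 1*(-69) = 5 + 69 = 74)
(S + E(-1, -6))*(-147) = (74 - 6)*(-147) = 68*(-147) = -9996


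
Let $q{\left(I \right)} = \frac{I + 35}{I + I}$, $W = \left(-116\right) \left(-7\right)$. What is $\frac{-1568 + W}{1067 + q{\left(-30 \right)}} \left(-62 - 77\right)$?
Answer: $\frac{180144}{1829} \approx 98.493$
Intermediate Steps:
$W = 812$
$q{\left(I \right)} = \frac{35 + I}{2 I}$
$\frac{-1568 + W}{1067 + q{\left(-30 \right)}} \left(-62 - 77\right) = \frac{-1568 + 812}{1067 + \frac{35 - 30}{2 \left(-30\right)}} \left(-62 - 77\right) = - \frac{756}{1067 + \frac{1}{2} \left(- \frac{1}{30}\right) 5} \left(-62 - 77\right) = - \frac{756}{1067 - \frac{1}{12}} \left(-139\right) = - \frac{756}{\frac{12803}{12}} \left(-139\right) = \left(-756\right) \frac{12}{12803} \left(-139\right) = \left(- \frac{1296}{1829}\right) \left(-139\right) = \frac{180144}{1829}$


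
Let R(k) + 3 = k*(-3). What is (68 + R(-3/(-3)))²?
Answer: 3844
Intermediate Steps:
R(k) = -3 - 3*k (R(k) = -3 + k*(-3) = -3 - 3*k)
(68 + R(-3/(-3)))² = (68 + (-3 - (-9)/(-3)))² = (68 + (-3 - (-9)*(-1)/3))² = (68 + (-3 - 3*1))² = (68 + (-3 - 3))² = (68 - 6)² = 62² = 3844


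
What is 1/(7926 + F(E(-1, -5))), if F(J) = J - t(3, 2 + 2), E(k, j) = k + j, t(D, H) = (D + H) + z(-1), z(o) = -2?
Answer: 1/7915 ≈ 0.00012634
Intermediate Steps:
t(D, H) = -2 + D + H (t(D, H) = (D + H) - 2 = -2 + D + H)
E(k, j) = j + k
F(J) = -5 + J (F(J) = J - (-2 + 3 + (2 + 2)) = J - (-2 + 3 + 4) = J - 1*5 = J - 5 = -5 + J)
1/(7926 + F(E(-1, -5))) = 1/(7926 + (-5 + (-5 - 1))) = 1/(7926 + (-5 - 6)) = 1/(7926 - 11) = 1/7915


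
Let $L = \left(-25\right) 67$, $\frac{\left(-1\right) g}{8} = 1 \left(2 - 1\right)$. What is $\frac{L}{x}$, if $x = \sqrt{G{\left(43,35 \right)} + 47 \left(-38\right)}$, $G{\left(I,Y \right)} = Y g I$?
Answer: $\frac{1675 i \sqrt{13826}}{13826} \approx 14.245 i$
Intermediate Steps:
$g = -8$ ($g = - 8 \cdot 1 \left(2 - 1\right) = - 8 \cdot 1 \cdot 1 = \left(-8\right) 1 = -8$)
$L = -1675$
$G{\left(I,Y \right)} = - 8 I Y$ ($G{\left(I,Y \right)} = Y \left(-8\right) I = - 8 Y I = - 8 I Y$)
$x = i \sqrt{13826}$ ($x = \sqrt{\left(-8\right) 43 \cdot 35 + 47 \left(-38\right)} = \sqrt{-12040 - 1786} = \sqrt{-13826} = i \sqrt{13826} \approx 117.58 i$)
$\frac{L}{x} = - \frac{1675}{i \sqrt{13826}} = - 1675 \left(- \frac{i \sqrt{13826}}{13826}\right) = \frac{1675 i \sqrt{13826}}{13826}$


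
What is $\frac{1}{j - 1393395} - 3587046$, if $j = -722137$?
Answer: $- \frac{7588510598473}{2115532} \approx -3.587 \cdot 10^{6}$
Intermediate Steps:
$\frac{1}{j - 1393395} - 3587046 = \frac{1}{-722137 - 1393395} - 3587046 = \frac{1}{-2115532} - 3587046 = - \frac{1}{2115532} - 3587046 = - \frac{7588510598473}{2115532}$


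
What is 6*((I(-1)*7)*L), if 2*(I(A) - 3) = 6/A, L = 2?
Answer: 0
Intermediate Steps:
I(A) = 3 + 3/A (I(A) = 3 + (6/A)/2 = 3 + 3/A)
6*((I(-1)*7)*L) = 6*(((3 + 3/(-1))*7)*2) = 6*(((3 + 3*(-1))*7)*2) = 6*(((3 - 3)*7)*2) = 6*((0*7)*2) = 6*(0*2) = 6*0 = 0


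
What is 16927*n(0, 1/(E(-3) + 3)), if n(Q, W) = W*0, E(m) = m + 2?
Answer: 0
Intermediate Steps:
E(m) = 2 + m
n(Q, W) = 0
16927*n(0, 1/(E(-3) + 3)) = 16927*0 = 0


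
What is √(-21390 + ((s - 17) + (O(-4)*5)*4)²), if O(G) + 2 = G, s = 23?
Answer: I*√8394 ≈ 91.619*I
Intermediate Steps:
O(G) = -2 + G
√(-21390 + ((s - 17) + (O(-4)*5)*4)²) = √(-21390 + ((23 - 17) + ((-2 - 4)*5)*4)²) = √(-21390 + (6 - 6*5*4)²) = √(-21390 + (6 - 30*4)²) = √(-21390 + (6 - 120)²) = √(-21390 + (-114)²) = √(-21390 + 12996) = √(-8394) = I*√8394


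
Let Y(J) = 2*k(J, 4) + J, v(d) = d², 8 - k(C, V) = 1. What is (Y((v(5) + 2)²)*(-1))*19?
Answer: -14117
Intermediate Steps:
k(C, V) = 7 (k(C, V) = 8 - 1*1 = 8 - 1 = 7)
Y(J) = 14 + J (Y(J) = 2*7 + J = 14 + J)
(Y((v(5) + 2)²)*(-1))*19 = ((14 + (5² + 2)²)*(-1))*19 = ((14 + (25 + 2)²)*(-1))*19 = ((14 + 27²)*(-1))*19 = ((14 + 729)*(-1))*19 = (743*(-1))*19 = -743*19 = -14117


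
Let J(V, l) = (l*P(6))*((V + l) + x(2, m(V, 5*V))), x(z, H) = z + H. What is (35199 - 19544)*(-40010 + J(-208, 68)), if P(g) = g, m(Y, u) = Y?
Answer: -2836341590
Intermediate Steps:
x(z, H) = H + z
J(V, l) = 6*l*(2 + l + 2*V) (J(V, l) = (l*6)*((V + l) + (V + 2)) = (6*l)*((V + l) + (2 + V)) = (6*l)*(2 + l + 2*V) = 6*l*(2 + l + 2*V))
(35199 - 19544)*(-40010 + J(-208, 68)) = (35199 - 19544)*(-40010 + 6*68*(2 + 68 + 2*(-208))) = 15655*(-40010 + 6*68*(2 + 68 - 416)) = 15655*(-40010 + 6*68*(-346)) = 15655*(-40010 - 141168) = 15655*(-181178) = -2836341590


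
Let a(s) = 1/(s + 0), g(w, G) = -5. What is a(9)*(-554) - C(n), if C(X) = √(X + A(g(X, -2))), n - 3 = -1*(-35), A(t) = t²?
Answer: -554/9 - 3*√7 ≈ -69.493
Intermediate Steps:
a(s) = 1/s
n = 38 (n = 3 - 1*(-35) = 3 + 35 = 38)
C(X) = √(25 + X) (C(X) = √(X + (-5)²) = √(X + 25) = √(25 + X))
a(9)*(-554) - C(n) = -554/9 - √(25 + 38) = (⅑)*(-554) - √63 = -554/9 - 3*√7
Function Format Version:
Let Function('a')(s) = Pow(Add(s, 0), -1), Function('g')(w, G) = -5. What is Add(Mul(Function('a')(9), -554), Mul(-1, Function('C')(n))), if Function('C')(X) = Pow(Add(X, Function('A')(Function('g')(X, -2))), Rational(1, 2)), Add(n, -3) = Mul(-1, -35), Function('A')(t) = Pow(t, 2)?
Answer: Add(Rational(-554, 9), Mul(-3, Pow(7, Rational(1, 2)))) ≈ -69.493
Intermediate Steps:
Function('a')(s) = Pow(s, -1)
n = 38 (n = Add(3, Mul(-1, -35)) = Add(3, 35) = 38)
Function('C')(X) = Pow(Add(25, X), Rational(1, 2)) (Function('C')(X) = Pow(Add(X, Pow(-5, 2)), Rational(1, 2)) = Pow(Add(X, 25), Rational(1, 2)) = Pow(Add(25, X), Rational(1, 2)))
Add(Mul(Function('a')(9), -554), Mul(-1, Function('C')(n))) = Add(Mul(Pow(9, -1), -554), Mul(-1, Pow(Add(25, 38), Rational(1, 2)))) = Add(Mul(Rational(1, 9), -554), Mul(-1, Pow(63, Rational(1, 2)))) = Add(Rational(-554, 9), Mul(-1, Mul(3, Pow(7, Rational(1, 2))))) = Add(Rational(-554, 9), Mul(-3, Pow(7, Rational(1, 2))))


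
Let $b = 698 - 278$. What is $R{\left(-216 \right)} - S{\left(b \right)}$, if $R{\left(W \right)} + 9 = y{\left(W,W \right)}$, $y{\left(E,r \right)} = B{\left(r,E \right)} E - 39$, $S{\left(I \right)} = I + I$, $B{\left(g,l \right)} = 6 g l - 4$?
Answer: $-60466200$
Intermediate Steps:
$B{\left(g,l \right)} = -4 + 6 g l$ ($B{\left(g,l \right)} = 6 g l - 4 = -4 + 6 g l$)
$b = 420$
$S{\left(I \right)} = 2 I$
$y{\left(E,r \right)} = -39 + E \left(-4 + 6 E r\right)$ ($y{\left(E,r \right)} = \left(-4 + 6 r E\right) E - 39 = \left(-4 + 6 E r\right) E - 39 = E \left(-4 + 6 E r\right) - 39 = -39 + E \left(-4 + 6 E r\right)$)
$R{\left(W \right)} = -48 + 2 W \left(-2 + 3 W^{2}\right)$ ($R{\left(W \right)} = -9 + \left(-39 + 2 W \left(-2 + 3 W W\right)\right) = -9 + \left(-39 + 2 W \left(-2 + 3 W^{2}\right)\right) = -48 + 2 W \left(-2 + 3 W^{2}\right)$)
$R{\left(-216 \right)} - S{\left(b \right)} = \left(-48 - -864 + 6 \left(-216\right)^{3}\right) - 2 \cdot 420 = \left(-48 + 864 + 6 \left(-10077696\right)\right) - 840 = \left(-48 + 864 - 60466176\right) - 840 = -60465360 - 840 = -60466200$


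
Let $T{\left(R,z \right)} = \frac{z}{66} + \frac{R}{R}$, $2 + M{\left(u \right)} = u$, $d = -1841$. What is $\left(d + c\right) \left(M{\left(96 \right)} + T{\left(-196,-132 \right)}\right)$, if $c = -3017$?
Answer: $-451794$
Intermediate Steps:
$M{\left(u \right)} = -2 + u$
$T{\left(R,z \right)} = 1 + \frac{z}{66}$ ($T{\left(R,z \right)} = z \frac{1}{66} + 1 = \frac{z}{66} + 1 = 1 + \frac{z}{66}$)
$\left(d + c\right) \left(M{\left(96 \right)} + T{\left(-196,-132 \right)}\right) = \left(-1841 - 3017\right) \left(\left(-2 + 96\right) + \left(1 + \frac{1}{66} \left(-132\right)\right)\right) = - 4858 \left(94 + \left(1 - 2\right)\right) = - 4858 \left(94 - 1\right) = \left(-4858\right) 93 = -451794$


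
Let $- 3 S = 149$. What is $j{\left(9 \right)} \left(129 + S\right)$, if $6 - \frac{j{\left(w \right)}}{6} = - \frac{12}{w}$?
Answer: $\frac{10472}{3} \approx 3490.7$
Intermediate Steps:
$S = - \frac{149}{3}$ ($S = \left(- \frac{1}{3}\right) 149 = - \frac{149}{3} \approx -49.667$)
$j{\left(w \right)} = 36 + \frac{72}{w}$ ($j{\left(w \right)} = 36 - 6 \left(- \frac{12}{w}\right) = 36 + \frac{72}{w}$)
$j{\left(9 \right)} \left(129 + S\right) = \left(36 + \frac{72}{9}\right) \left(129 - \frac{149}{3}\right) = \left(36 + 72 \cdot \frac{1}{9}\right) \frac{238}{3} = \left(36 + 8\right) \frac{238}{3} = 44 \cdot \frac{238}{3} = \frac{10472}{3}$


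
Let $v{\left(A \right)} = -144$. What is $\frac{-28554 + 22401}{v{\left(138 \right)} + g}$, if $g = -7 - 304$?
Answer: $\frac{879}{65} \approx 13.523$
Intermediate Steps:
$g = -311$ ($g = -7 - 304 = -311$)
$\frac{-28554 + 22401}{v{\left(138 \right)} + g} = \frac{-28554 + 22401}{-144 - 311} = - \frac{6153}{-455} = \left(-6153\right) \left(- \frac{1}{455}\right) = \frac{879}{65}$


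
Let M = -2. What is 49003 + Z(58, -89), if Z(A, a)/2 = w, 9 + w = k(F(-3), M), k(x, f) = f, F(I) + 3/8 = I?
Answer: 48981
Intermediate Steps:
F(I) = -3/8 + I
w = -11 (w = -9 - 2 = -11)
Z(A, a) = -22 (Z(A, a) = 2*(-11) = -22)
49003 + Z(58, -89) = 49003 - 22 = 48981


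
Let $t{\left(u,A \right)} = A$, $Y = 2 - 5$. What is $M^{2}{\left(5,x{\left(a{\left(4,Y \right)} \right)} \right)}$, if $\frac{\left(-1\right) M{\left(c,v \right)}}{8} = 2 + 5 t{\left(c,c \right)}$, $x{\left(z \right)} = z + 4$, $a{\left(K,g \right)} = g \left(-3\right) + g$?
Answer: $46656$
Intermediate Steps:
$Y = -3$ ($Y = 2 - 5 = -3$)
$a{\left(K,g \right)} = - 2 g$ ($a{\left(K,g \right)} = - 3 g + g = - 2 g$)
$x{\left(z \right)} = 4 + z$
$M{\left(c,v \right)} = -16 - 40 c$ ($M{\left(c,v \right)} = - 8 \left(2 + 5 c\right) = -16 - 40 c$)
$M^{2}{\left(5,x{\left(a{\left(4,Y \right)} \right)} \right)} = \left(-16 - 200\right)^{2} = \left(-216\right)^{2} = 46656$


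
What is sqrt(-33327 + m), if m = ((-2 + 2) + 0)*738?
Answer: 69*I*sqrt(7) ≈ 182.56*I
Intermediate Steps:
m = 0 (m = (0 + 0)*738 = 0*738 = 0)
sqrt(-33327 + m) = sqrt(-33327 + 0) = sqrt(-33327) = 69*I*sqrt(7)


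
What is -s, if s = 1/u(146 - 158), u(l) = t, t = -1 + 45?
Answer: -1/44 ≈ -0.022727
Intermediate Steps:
t = 44
u(l) = 44
s = 1/44 ≈ 0.022727
-s = -1*1/44 = -1/44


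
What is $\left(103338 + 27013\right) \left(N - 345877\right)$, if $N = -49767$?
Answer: $-51572591044$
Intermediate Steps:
$\left(103338 + 27013\right) \left(N - 345877\right) = \left(103338 + 27013\right) \left(-49767 - 345877\right) = 130351 \left(-395644\right) = -51572591044$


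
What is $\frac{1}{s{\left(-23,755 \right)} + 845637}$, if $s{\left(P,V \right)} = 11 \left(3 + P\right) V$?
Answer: $\frac{1}{679537} \approx 1.4716 \cdot 10^{-6}$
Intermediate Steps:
$s{\left(P,V \right)} = V \left(33 + 11 P\right)$ ($s{\left(P,V \right)} = \left(33 + 11 P\right) V = V \left(33 + 11 P\right)$)
$\frac{1}{s{\left(-23,755 \right)} + 845637} = \frac{1}{11 \cdot 755 \left(3 - 23\right) + 845637} = \frac{1}{11 \cdot 755 \left(-20\right) + 845637} = \frac{1}{-166100 + 845637} = \frac{1}{679537}$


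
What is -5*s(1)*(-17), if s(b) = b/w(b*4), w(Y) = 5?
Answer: 17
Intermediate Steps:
s(b) = b/5
-5*s(1)*(-17) = -1*(-17) = 17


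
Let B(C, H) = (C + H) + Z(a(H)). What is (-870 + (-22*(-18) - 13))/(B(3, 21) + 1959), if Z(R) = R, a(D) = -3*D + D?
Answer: -487/1941 ≈ -0.25090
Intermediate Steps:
a(D) = -2*D
B(C, H) = C - H (B(C, H) = (C + H) - 2*H = C - H)
(-870 + (-22*(-18) - 13))/(B(3, 21) + 1959) = (-870 + (-22*(-18) - 13))/((3 - 1*21) + 1959) = (-870 + (396 - 13))/((3 - 21) + 1959) = (-870 + 383)/(-18 + 1959) = -487/1941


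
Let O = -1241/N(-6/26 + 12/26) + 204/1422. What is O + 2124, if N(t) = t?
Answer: -771085/237 ≈ -3253.5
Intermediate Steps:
O = -1274473/237 (O = -1241/(-6/26 + 12/26) + 204/1422 = -1241/(-6*1/26 + 12*(1/26)) + 204*(1/1422) = -1241/(-3/13 + 6/13) + 34/237 = -1241/3/13 + 34/237 = -1241*13/3 + 34/237 = -16133/3 + 34/237 = -1274473/237 ≈ -5377.5)
O + 2124 = -1274473/237 + 2124 = -771085/237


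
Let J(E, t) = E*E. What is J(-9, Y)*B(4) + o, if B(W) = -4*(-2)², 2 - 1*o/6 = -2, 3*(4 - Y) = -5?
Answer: -1272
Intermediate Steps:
Y = 17/3 (Y = 4 - ⅓*(-5) = 4 + 5/3 = 17/3 ≈ 5.6667)
o = 24 (o = 12 - 6*(-2) = 12 + 12 = 24)
J(E, t) = E²
B(W) = -16 (B(W) = -4*4 = -16)
J(-9, Y)*B(4) + o = (-9)²*(-16) + 24 = 81*(-16) + 24 = -1296 + 24 = -1272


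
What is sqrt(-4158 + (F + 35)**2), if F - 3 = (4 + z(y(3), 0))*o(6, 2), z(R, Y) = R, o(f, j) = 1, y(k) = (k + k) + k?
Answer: 3*I*sqrt(173) ≈ 39.459*I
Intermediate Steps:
y(k) = 3*k (y(k) = 2*k + k = 3*k)
F = 16 (F = 3 + (4 + 3*3)*1 = 3 + (4 + 9)*1 = 3 + 13*1 = 3 + 13 = 16)
sqrt(-4158 + (F + 35)**2) = sqrt(-4158 + (16 + 35)**2) = sqrt(-4158 + 51**2) = sqrt(-4158 + 2601) = sqrt(-1557) = 3*I*sqrt(173)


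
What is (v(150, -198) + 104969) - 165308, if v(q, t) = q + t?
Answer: -60387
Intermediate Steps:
(v(150, -198) + 104969) - 165308 = ((150 - 198) + 104969) - 165308 = (-48 + 104969) - 165308 = 104921 - 165308 = -60387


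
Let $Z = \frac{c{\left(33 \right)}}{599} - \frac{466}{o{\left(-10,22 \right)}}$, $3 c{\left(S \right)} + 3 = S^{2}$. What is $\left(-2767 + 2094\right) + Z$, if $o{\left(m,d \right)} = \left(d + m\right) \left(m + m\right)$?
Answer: $- \frac{48192233}{71880} \approx -670.45$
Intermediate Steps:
$c{\left(S \right)} = -1 + \frac{S^{2}}{3}$
$o{\left(m,d \right)} = 2 m \left(d + m\right)$ ($o{\left(m,d \right)} = \left(d + m\right) 2 m = 2 m \left(d + m\right)$)
$Z = \frac{183007}{71880}$ ($Z = \frac{-1 + \frac{33^{2}}{3}}{599} - \frac{466}{2 \left(-10\right) \left(22 - 10\right)} = \left(-1 + \frac{1}{3} \cdot 1089\right) \frac{1}{599} - \frac{466}{2 \left(-10\right) 12} = \left(-1 + 363\right) \frac{1}{599} - \frac{466}{-240} = 362 \cdot \frac{1}{599} - - \frac{233}{120} = \frac{362}{599} + \frac{233}{120} = \frac{183007}{71880} \approx 2.546$)
$\left(-2767 + 2094\right) + Z = \left(-2767 + 2094\right) + \frac{183007}{71880} = -673 + \frac{183007}{71880} = - \frac{48192233}{71880}$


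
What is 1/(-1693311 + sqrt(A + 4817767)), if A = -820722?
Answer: -1693311/2867298145676 - sqrt(3997045)/2867298145676 ≈ -5.9126e-7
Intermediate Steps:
1/(-1693311 + sqrt(A + 4817767)) = 1/(-1693311 + sqrt(-820722 + 4817767)) = 1/(-1693311 + sqrt(3997045))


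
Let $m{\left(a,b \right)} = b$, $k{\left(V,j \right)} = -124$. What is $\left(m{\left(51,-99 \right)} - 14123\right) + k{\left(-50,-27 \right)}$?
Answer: $-14346$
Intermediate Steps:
$\left(m{\left(51,-99 \right)} - 14123\right) + k{\left(-50,-27 \right)} = \left(-99 - 14123\right) - 124 = -14222 - 124 = -14346$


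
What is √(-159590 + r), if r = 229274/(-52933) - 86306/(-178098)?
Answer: I*√3545906286289719941492919/4713630717 ≈ 399.49*I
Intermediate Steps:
r = -18132402677/4713630717 (r = 229274*(-1/52933) - 86306*(-1/178098) = -229274/52933 + 43153/89049 = -18132402677/4713630717 ≈ -3.8468)
√(-159590 + r) = √(-159590 - 18132402677/4713630717) = √(-752266458528707/4713630717) = I*√3545906286289719941492919/4713630717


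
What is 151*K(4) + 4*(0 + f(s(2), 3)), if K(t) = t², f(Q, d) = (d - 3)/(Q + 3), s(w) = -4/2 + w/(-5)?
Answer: 2416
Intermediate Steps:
s(w) = -2 - w/5 (s(w) = -4*½ + w*(-⅕) = -2 - w/5)
f(Q, d) = (-3 + d)/(3 + Q)
151*K(4) + 4*(0 + f(s(2), 3)) = 151*4² + 4*(0 + (-3 + 3)/(3 + (-2 - ⅕*2))) = 151*16 + 4*(0 + 0/(3 + (-2 - ⅖))) = 2416 + 4*(0 + 0/(3 - 12/5)) = 2416 + 4*(0 + 0/(⅗)) = 2416 + 4*(0 + (5/3)*0) = 2416 + 4*(0 + 0) = 2416 + 4*0 = 2416 + 0 = 2416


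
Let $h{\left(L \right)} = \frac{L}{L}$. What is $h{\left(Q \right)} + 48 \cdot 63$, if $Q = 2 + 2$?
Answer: $3025$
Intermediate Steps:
$Q = 4$
$h{\left(L \right)} = 1$
$h{\left(Q \right)} + 48 \cdot 63 = 1 + 48 \cdot 63 = 1 + 3024 = 3025$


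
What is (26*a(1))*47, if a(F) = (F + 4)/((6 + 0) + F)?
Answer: 6110/7 ≈ 872.86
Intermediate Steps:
a(F) = (4 + F)/(6 + F)
(26*a(1))*47 = (26*((4 + 1)/(6 + 1)))*47 = (26*(5/7))*47 = (130/7)*47 = 6110/7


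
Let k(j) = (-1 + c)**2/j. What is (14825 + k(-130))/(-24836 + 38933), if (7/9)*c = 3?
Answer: 9443485/8979789 ≈ 1.0516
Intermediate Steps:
c = 27/7 (c = (9/7)*3 = 27/7 ≈ 3.8571)
k(j) = 400/(49*j) (k(j) = (-1 + 27/7)**2/j = (20/7)**2/j = 400/(49*j))
(14825 + k(-130))/(-24836 + 38933) = (14825 + (400/49)/(-130))/(-24836 + 38933) = (14825 + (400/49)*(-1/130))/14097 = (14825 - 40/637)*(1/14097) = (9443485/637)*(1/14097) = 9443485/8979789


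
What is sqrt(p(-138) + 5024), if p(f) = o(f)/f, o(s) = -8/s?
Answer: sqrt(23919262)/69 ≈ 70.880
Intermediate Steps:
p(f) = -8/f**2 (p(f) = (-8/f)/f = -8/f**2)
sqrt(p(-138) + 5024) = sqrt(-8/(-138)**2 + 5024) = sqrt(-8*1/19044 + 5024) = sqrt(-2/4761 + 5024) = sqrt(23919262/4761) = sqrt(23919262)/69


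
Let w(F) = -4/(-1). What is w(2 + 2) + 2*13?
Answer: 30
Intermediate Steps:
w(F) = 4 (w(F) = -4*(-1) = 4)
w(2 + 2) + 2*13 = 4 + 2*13 = 4 + 26 = 30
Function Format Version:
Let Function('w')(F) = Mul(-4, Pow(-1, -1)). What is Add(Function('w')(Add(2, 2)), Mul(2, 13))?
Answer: 30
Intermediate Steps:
Function('w')(F) = 4 (Function('w')(F) = Mul(-4, -1) = 4)
Add(Function('w')(Add(2, 2)), Mul(2, 13)) = Add(4, Mul(2, 13)) = Add(4, 26) = 30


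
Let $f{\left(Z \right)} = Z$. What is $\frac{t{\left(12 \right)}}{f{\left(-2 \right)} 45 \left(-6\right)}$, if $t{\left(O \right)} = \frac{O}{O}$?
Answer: $\frac{1}{540} \approx 0.0018519$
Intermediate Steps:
$t{\left(O \right)} = 1$
$\frac{t{\left(12 \right)}}{f{\left(-2 \right)} 45 \left(-6\right)} = 1 \frac{1}{\left(-2\right) 45 \left(-6\right)} = 1 \frac{1}{\left(-90\right) \left(-6\right)} = 1 \cdot \frac{1}{540} = \frac{1}{540}$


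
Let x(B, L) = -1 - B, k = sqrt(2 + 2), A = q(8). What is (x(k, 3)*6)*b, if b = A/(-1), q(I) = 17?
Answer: 306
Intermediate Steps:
A = 17
k = 2 (k = sqrt(4) = 2)
b = -17 (b = 17/(-1) = 17*(-1) = -17)
(x(k, 3)*6)*b = ((-1 - 1*2)*6)*(-17) = ((-1 - 2)*6)*(-17) = -3*6*(-17) = -18*(-17) = 306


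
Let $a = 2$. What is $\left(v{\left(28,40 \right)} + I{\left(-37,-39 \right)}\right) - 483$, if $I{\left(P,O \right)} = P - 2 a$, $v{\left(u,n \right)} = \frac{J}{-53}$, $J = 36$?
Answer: $- \frac{27808}{53} \approx -524.68$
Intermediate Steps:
$v{\left(u,n \right)} = - \frac{36}{53}$ ($v{\left(u,n \right)} = \frac{36}{-53} = 36 \left(- \frac{1}{53}\right) = - \frac{36}{53}$)
$I{\left(P,O \right)} = -4 + P$ ($I{\left(P,O \right)} = P - 4 = -4 + P$)
$\left(v{\left(28,40 \right)} + I{\left(-37,-39 \right)}\right) - 483 = \left(- \frac{36}{53} - 41\right) - 483 = - \frac{2209}{53} - 483 = - \frac{27808}{53}$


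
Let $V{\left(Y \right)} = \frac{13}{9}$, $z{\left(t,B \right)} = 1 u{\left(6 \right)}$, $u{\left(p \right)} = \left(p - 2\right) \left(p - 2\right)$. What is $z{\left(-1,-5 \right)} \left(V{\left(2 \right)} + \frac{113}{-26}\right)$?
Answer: $- \frac{5432}{117} \approx -46.427$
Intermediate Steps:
$u{\left(p \right)} = \left(-2 + p\right)^{2}$ ($u{\left(p \right)} = \left(-2 + p\right) \left(-2 + p\right) = \left(-2 + p\right)^{2}$)
$z{\left(t,B \right)} = 16$ ($z{\left(t,B \right)} = 1 \left(-2 + 6\right)^{2} = 1 \cdot 4^{2} = 1 \cdot 16 = 16$)
$V{\left(Y \right)} = \frac{13}{9}$ ($V{\left(Y \right)} = 13 \cdot \frac{1}{9} = \frac{13}{9}$)
$z{\left(-1,-5 \right)} \left(V{\left(2 \right)} + \frac{113}{-26}\right) = 16 \left(\frac{13}{9} + \frac{113}{-26}\right) = 16 \left(\frac{13}{9} + 113 \left(- \frac{1}{26}\right)\right) = 16 \left(\frac{13}{9} - \frac{113}{26}\right) = 16 \left(- \frac{679}{234}\right) = - \frac{5432}{117}$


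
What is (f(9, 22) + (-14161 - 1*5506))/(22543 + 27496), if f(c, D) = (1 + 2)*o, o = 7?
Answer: -1786/4549 ≈ -0.39261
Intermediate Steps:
f(c, D) = 21 (f(c, D) = (1 + 2)*7 = 3*7 = 21)
(f(9, 22) + (-14161 - 1*5506))/(22543 + 27496) = (21 + (-14161 - 1*5506))/(22543 + 27496) = (21 + (-14161 - 5506))/50039 = (21 - 19667)*(1/50039) = -19646*1/50039 = -1786/4549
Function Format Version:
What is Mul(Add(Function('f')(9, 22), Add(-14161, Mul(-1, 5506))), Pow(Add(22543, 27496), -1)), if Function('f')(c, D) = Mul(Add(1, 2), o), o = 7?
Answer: Rational(-1786, 4549) ≈ -0.39261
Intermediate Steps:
Function('f')(c, D) = 21 (Function('f')(c, D) = Mul(Add(1, 2), 7) = Mul(3, 7) = 21)
Mul(Add(Function('f')(9, 22), Add(-14161, Mul(-1, 5506))), Pow(Add(22543, 27496), -1)) = Mul(Add(21, Add(-14161, Mul(-1, 5506))), Pow(Add(22543, 27496), -1)) = Mul(Add(21, Add(-14161, -5506)), Pow(50039, -1)) = Mul(Add(21, -19667), Rational(1, 50039)) = Mul(-19646, Rational(1, 50039)) = Rational(-1786, 4549)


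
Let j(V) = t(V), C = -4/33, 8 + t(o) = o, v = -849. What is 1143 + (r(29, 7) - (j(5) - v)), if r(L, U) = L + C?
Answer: 10754/33 ≈ 325.88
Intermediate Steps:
t(o) = -8 + o
C = -4/33 (C = -4*1/33 = -4/33 ≈ -0.12121)
r(L, U) = -4/33 + L (r(L, U) = L - 4/33 = -4/33 + L)
j(V) = -8 + V
1143 + (r(29, 7) - (j(5) - v)) = 1143 + ((-4/33 + 29) - ((-8 + 5) - 1*(-849))) = 1143 + (953/33 - (-3 + 849)) = 1143 + (953/33 - 1*846) = 1143 + (953/33 - 846) = 1143 - 26965/33 = 10754/33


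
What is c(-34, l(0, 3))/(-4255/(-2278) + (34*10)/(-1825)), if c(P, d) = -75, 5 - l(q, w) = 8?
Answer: -20786750/466057 ≈ -44.601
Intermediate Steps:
l(q, w) = -3 (l(q, w) = 5 - 1*8 = 5 - 8 = -3)
c(-34, l(0, 3))/(-4255/(-2278) + (34*10)/(-1825)) = -75/(-4255/(-2278) + (34*10)/(-1825)) = -75/(-4255*(-1/2278) + 340*(-1/1825)) = -75/(4255/2278 - 68/365) = -75/1398171/831470 = -75*831470/1398171 = -20786750/466057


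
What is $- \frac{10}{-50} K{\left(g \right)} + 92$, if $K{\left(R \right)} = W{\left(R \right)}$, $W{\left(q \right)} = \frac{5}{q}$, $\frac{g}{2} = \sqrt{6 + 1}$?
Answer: $92 + \frac{\sqrt{7}}{14} \approx 92.189$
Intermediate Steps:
$g = 2 \sqrt{7}$ ($g = 2 \sqrt{6 + 1} = 2 \sqrt{7} \approx 5.2915$)
$K{\left(R \right)} = \frac{5}{R}$
$- \frac{10}{-50} K{\left(g \right)} + 92 = - \frac{10}{-50} \frac{5}{2 \sqrt{7}} + 92 = \left(-10\right) \left(- \frac{1}{50}\right) 5 \frac{\sqrt{7}}{14} + 92 = \frac{\frac{5}{14} \sqrt{7}}{5} + 92 = \frac{\sqrt{7}}{14} + 92 = 92 + \frac{\sqrt{7}}{14}$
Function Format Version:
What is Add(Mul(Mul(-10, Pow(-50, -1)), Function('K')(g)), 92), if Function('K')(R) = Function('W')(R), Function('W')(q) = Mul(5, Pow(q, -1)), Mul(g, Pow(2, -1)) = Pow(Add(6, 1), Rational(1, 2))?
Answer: Add(92, Mul(Rational(1, 14), Pow(7, Rational(1, 2)))) ≈ 92.189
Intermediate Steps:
g = Mul(2, Pow(7, Rational(1, 2))) (g = Mul(2, Pow(Add(6, 1), Rational(1, 2))) = Mul(2, Pow(7, Rational(1, 2))) ≈ 5.2915)
Function('K')(R) = Mul(5, Pow(R, -1))
Add(Mul(Mul(-10, Pow(-50, -1)), Function('K')(g)), 92) = Add(Mul(Mul(-10, Pow(-50, -1)), Mul(5, Pow(Mul(2, Pow(7, Rational(1, 2))), -1))), 92) = Add(Mul(Mul(-10, Rational(-1, 50)), Mul(5, Mul(Rational(1, 14), Pow(7, Rational(1, 2))))), 92) = Add(Mul(Rational(1, 5), Mul(Rational(5, 14), Pow(7, Rational(1, 2)))), 92) = Add(Mul(Rational(1, 14), Pow(7, Rational(1, 2))), 92) = Add(92, Mul(Rational(1, 14), Pow(7, Rational(1, 2))))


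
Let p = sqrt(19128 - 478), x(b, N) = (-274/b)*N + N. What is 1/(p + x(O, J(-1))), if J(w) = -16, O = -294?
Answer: 333984/191179957 + 108045*sqrt(746)/382359914 ≈ 0.0094649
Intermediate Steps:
x(b, N) = N - 274*N/b (x(b, N) = -274*N/b + N = N - 274*N/b)
p = 5*sqrt(746) (p = sqrt(18650) = 5*sqrt(746) ≈ 136.56)
1/(p + x(O, J(-1))) = 1/(5*sqrt(746) - 16*(-274 - 294)/(-294)) = 1/(5*sqrt(746) - 16*(-1/294)*(-568)) = 1/(5*sqrt(746) - 4544/147) = 1/(-4544/147 + 5*sqrt(746))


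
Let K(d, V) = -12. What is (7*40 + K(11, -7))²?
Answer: 71824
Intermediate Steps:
(7*40 + K(11, -7))² = (7*40 - 12)² = (280 - 12)² = 268² = 71824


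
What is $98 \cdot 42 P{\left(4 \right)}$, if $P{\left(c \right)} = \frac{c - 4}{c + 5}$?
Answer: $0$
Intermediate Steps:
$P{\left(c \right)} = \frac{-4 + c}{5 + c}$
$98 \cdot 42 P{\left(4 \right)} = 98 \cdot 42 \frac{-4 + 4}{5 + 4} = 4116 \cdot \frac{1}{9} \cdot 0 = 4116 \cdot 0 = 0$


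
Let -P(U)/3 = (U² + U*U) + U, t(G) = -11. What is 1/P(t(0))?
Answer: -1/693 ≈ -0.0014430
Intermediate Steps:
P(U) = -6*U² - 3*U (P(U) = -3*((U² + U*U) + U) = -3*((U² + U²) + U) = -3*(2*U² + U) = -3*(U + 2*U²) = -6*U² - 3*U)
1/P(t(0)) = 1/(-3*(-11)*(1 + 2*(-11))) = 1/(-3*(-11)*(1 - 22)) = 1/(-3*(-11)*(-21)) = 1/(-693) = -1/693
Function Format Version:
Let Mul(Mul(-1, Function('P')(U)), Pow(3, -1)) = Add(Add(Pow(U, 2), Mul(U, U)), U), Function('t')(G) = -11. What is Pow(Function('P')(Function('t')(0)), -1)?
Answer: Rational(-1, 693) ≈ -0.0014430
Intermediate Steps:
Function('P')(U) = Add(Mul(-6, Pow(U, 2)), Mul(-3, U)) (Function('P')(U) = Mul(-3, Add(Add(Pow(U, 2), Mul(U, U)), U)) = Mul(-3, Add(Add(Pow(U, 2), Pow(U, 2)), U)) = Mul(-3, Add(Mul(2, Pow(U, 2)), U)) = Mul(-3, Add(U, Mul(2, Pow(U, 2)))) = Add(Mul(-6, Pow(U, 2)), Mul(-3, U)))
Pow(Function('P')(Function('t')(0)), -1) = Pow(Mul(-3, -11, Add(1, Mul(2, -11))), -1) = Pow(Mul(-3, -11, Add(1, -22)), -1) = Pow(Mul(-3, -11, -21), -1) = Pow(-693, -1) = Rational(-1, 693)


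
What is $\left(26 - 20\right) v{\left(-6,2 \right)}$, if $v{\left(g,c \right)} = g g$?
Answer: $216$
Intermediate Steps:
$v{\left(g,c \right)} = g^{2}$
$\left(26 - 20\right) v{\left(-6,2 \right)} = \left(26 - 20\right) \left(-6\right)^{2} = 6 \cdot 36 = 216$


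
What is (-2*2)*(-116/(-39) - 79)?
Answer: 11860/39 ≈ 304.10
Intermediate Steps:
(-2*2)*(-116/(-39) - 79) = -4*(-116*(-1/39) - 79) = -4*(116/39 - 79) = -4*(-2965/39) = 11860/39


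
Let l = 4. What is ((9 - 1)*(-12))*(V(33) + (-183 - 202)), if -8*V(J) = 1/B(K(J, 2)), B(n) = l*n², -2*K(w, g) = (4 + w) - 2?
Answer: 45276012/1225 ≈ 36960.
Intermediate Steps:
K(w, g) = -1 - w/2 (K(w, g) = -((4 + w) - 2)/2 = -(2 + w)/2 = -1 - w/2)
B(n) = 4*n²
V(J) = -1/(32*(-1 - J/2)²) (V(J) = -1/(4*(-1 - J/2)²)/8 = -1/(32*(-1 - J/2)²))
((9 - 1)*(-12))*(V(33) + (-183 - 202)) = ((9 - 1)*(-12))*(-1/(8*(2 + 33)²) + (-183 - 202)) = (8*(-12))*(-⅛/35² - 385) = -96*(-⅛*1/1225 - 385) = -96*(-1/9800 - 385) = -96*(-3773001/9800) = 45276012/1225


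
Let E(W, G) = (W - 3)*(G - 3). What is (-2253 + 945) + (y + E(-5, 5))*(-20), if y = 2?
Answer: -1028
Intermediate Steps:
E(W, G) = (-3 + G)*(-3 + W) (E(W, G) = (-3 + W)*(-3 + G) = (-3 + G)*(-3 + W))
(-2253 + 945) + (y + E(-5, 5))*(-20) = (-2253 + 945) + (2 + (9 - 3*5 - 3*(-5) + 5*(-5)))*(-20) = -1308 + (2 + (9 - 15 + 15 - 25))*(-20) = -1308 + (2 - 16)*(-20) = -1308 - 14*(-20) = -1308 + 280 = -1028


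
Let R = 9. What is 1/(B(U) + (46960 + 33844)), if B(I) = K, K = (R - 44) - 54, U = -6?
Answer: 1/80715 ≈ 1.2389e-5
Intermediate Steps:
K = -89 (K = (9 - 44) - 54 = -35 - 54 = -89)
B(I) = -89
1/(B(U) + (46960 + 33844)) = 1/(-89 + (46960 + 33844)) = 1/(-89 + 80804) = 1/80715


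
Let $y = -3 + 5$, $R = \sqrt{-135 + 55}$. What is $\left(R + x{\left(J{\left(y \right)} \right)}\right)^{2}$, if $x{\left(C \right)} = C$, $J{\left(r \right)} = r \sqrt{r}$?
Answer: $-72 + 16 i \sqrt{10} \approx -72.0 + 50.596 i$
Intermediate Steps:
$R = 4 i \sqrt{5}$ ($R = \sqrt{-80} = 4 i \sqrt{5} \approx 8.9443 i$)
$y = 2$
$J{\left(r \right)} = r^{\frac{3}{2}}$
$\left(R + x{\left(J{\left(y \right)} \right)}\right)^{2} = \left(4 i \sqrt{5} + 2^{\frac{3}{2}}\right)^{2} = \left(4 i \sqrt{5} + 2 \sqrt{2}\right)^{2} = \left(2 \sqrt{2} + 4 i \sqrt{5}\right)^{2}$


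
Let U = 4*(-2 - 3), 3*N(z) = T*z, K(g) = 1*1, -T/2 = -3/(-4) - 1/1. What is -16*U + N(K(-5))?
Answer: 1921/6 ≈ 320.17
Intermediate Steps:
T = 1/2 (T = -2*(-3/(-4) - 1/1) = -2*(-3*(-1/4) - 1*1) = -2*(3/4 - 1) = -2*(-1/4) = 1/2 ≈ 0.50000)
K(g) = 1
N(z) = z/6 (N(z) = (z/2)/3 = z/6)
U = -20 (U = 4*(-5) = -20)
-16*U + N(K(-5)) = -16*(-20) + (1/6)*1 = 320 + 1/6 = 1921/6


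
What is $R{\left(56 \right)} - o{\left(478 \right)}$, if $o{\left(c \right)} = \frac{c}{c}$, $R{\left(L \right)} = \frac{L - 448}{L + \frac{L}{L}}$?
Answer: $- \frac{449}{57} \approx -7.8772$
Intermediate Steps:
$R{\left(L \right)} = \frac{-448 + L}{1 + L}$ ($R{\left(L \right)} = \frac{-448 + L}{L + 1} = \frac{-448 + L}{1 + L}$)
$o{\left(c \right)} = 1$
$R{\left(56 \right)} - o{\left(478 \right)} = \frac{-448 + 56}{1 + 56} - 1 = \frac{1}{57} \left(-392\right) - 1 = - \frac{392}{57} - 1 = - \frac{449}{57}$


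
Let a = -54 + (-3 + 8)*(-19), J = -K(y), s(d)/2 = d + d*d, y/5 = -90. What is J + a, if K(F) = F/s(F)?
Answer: -133801/898 ≈ -149.00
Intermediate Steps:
y = -450 (y = 5*(-90) = -450)
s(d) = 2*d + 2*d² (s(d) = 2*(d + d*d) = 2*(d + d²) = 2*d + 2*d²)
K(F) = 1/(2*(1 + F)) (K(F) = F/((2*F*(1 + F))) = F*(1/(2*F*(1 + F))) = 1/(2*(1 + F)))
J = 1/898 (J = -1/(2*(1 - 450)) = -1/(2*(-449)) = -(-1)/(2*449) = -1*(-1/898) = 1/898 ≈ 0.0011136)
a = -149 (a = -54 + 5*(-19) = -54 - 95 = -149)
J + a = 1/898 - 149 = -133801/898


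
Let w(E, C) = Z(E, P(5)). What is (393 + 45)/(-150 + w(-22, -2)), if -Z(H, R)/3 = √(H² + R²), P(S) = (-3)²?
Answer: -1460/387 + 146*√565/1935 ≈ -1.9791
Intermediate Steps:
P(S) = 9
Z(H, R) = -3*√(H² + R²)
w(E, C) = -3*√(81 + E²) (w(E, C) = -3*√(E² + 9²) = -3*√(E² + 81) = -3*√(81 + E²))
(393 + 45)/(-150 + w(-22, -2)) = (393 + 45)/(-150 - 3*√(81 + (-22)²)) = 438/(-150 - 3*√(81 + 484)) = 438/(-150 - 3*√565)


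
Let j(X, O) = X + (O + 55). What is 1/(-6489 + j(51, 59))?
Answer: -1/6324 ≈ -0.00015813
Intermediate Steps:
j(X, O) = 55 + O + X (j(X, O) = X + (55 + O) = 55 + O + X)
1/(-6489 + j(51, 59)) = 1/(-6489 + (55 + 59 + 51)) = 1/(-6489 + 165) = 1/(-6324) = -1/6324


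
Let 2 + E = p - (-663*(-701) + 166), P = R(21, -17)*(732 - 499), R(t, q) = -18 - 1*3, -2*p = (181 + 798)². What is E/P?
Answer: 1888303/9786 ≈ 192.96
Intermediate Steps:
p = -958441/2 (p = -(181 + 798)²/2 = -½*979² = -½*958441 = -958441/2 ≈ -4.7922e+5)
R(t, q) = -21 (R(t, q) = -18 - 3 = -21)
P = -4893 (P = -21*(732 - 499) = -21*233 = -4893)
E = -1888303/2 (E = -2 + (-958441/2 - (-663*(-701) + 166)) = -2 + (-958441/2 - (464763 + 166)) = -2 + (-958441/2 - 1*464929) = -2 + (-958441/2 - 464929) = -2 - 1888299/2 = -1888303/2 ≈ -9.4415e+5)
E/P = -1888303/2/(-4893) = -1888303/2*(-1/4893) = 1888303/9786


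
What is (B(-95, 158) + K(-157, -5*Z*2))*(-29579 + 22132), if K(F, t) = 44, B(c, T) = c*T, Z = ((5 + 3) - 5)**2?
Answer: 111451802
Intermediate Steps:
Z = 9 (Z = (8 - 5)**2 = 3**2 = 9)
B(c, T) = T*c
(B(-95, 158) + K(-157, -5*Z*2))*(-29579 + 22132) = (158*(-95) + 44)*(-29579 + 22132) = (-15010 + 44)*(-7447) = -14966*(-7447) = 111451802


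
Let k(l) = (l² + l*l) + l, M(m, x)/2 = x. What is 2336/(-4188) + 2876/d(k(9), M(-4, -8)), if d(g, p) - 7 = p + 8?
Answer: -3011756/1047 ≈ -2876.6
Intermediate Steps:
M(m, x) = 2*x
k(l) = l + 2*l² (k(l) = (l² + l²) + l = 2*l² + l = l + 2*l²)
d(g, p) = 15 + p (d(g, p) = 7 + (p + 8) = 7 + (8 + p) = 15 + p)
2336/(-4188) + 2876/d(k(9), M(-4, -8)) = 2336/(-4188) + 2876/(15 + 2*(-8)) = 2336*(-1/4188) + 2876/(15 - 16) = -584/1047 + 2876/(-1) = -584/1047 + 2876*(-1) = -584/1047 - 2876 = -3011756/1047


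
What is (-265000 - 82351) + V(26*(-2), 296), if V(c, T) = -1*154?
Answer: -347505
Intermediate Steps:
V(c, T) = -154
(-265000 - 82351) + V(26*(-2), 296) = (-265000 - 82351) - 154 = -347351 - 154 = -347505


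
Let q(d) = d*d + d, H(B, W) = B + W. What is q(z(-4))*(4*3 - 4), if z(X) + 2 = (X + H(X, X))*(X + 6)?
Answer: 5200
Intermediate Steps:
z(X) = -2 + 3*X*(6 + X) (z(X) = -2 + (X + (X + X))*(X + 6) = -2 + (X + 2*X)*(6 + X) = -2 + (3*X)*(6 + X) = -2 + 3*X*(6 + X))
q(d) = d + d**2 (q(d) = d**2 + d = d + d**2)
q(z(-4))*(4*3 - 4) = ((-2 + 3*(-4)**2 + 18*(-4))*(1 + (-2 + 3*(-4)**2 + 18*(-4))))*(4*3 - 4) = ((-2 + 3*16 - 72)*(1 + (-2 + 3*16 - 72)))*(12 - 4) = ((-2 + 48 - 72)*(1 + (-2 + 48 - 72)))*8 = -26*(1 - 26)*8 = -26*(-25)*8 = 650*8 = 5200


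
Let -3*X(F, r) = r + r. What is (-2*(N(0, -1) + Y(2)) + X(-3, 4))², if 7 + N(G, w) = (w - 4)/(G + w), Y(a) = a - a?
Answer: 16/9 ≈ 1.7778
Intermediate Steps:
X(F, r) = -2*r/3 (X(F, r) = -(r + r)/3 = -2*r/3)
Y(a) = 0
N(G, w) = -7 + (-4 + w)/(G + w) (N(G, w) = -7 + (w - 4)/(G + w) = -7 + (-4 + w)/(G + w))
(-2*(N(0, -1) + Y(2)) + X(-3, 4))² = (-2*((-4 - 7*0 - 6*(-1))/(0 - 1) + 0) - ⅔*4)² = (-2*((-4 + 0 + 6)/(-1) + 0) - 8/3)² = (-2*(-1*2 + 0) - 8/3)² = (-2*(-2 + 0) - 8/3)² = (-2*(-2) - 8/3)² = (4 - 8/3)² = (4/3)² = 16/9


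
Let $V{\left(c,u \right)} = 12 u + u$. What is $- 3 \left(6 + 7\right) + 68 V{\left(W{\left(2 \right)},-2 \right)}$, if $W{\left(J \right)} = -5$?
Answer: $-1807$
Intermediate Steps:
$V{\left(c,u \right)} = 13 u$
$- 3 \left(6 + 7\right) + 68 V{\left(W{\left(2 \right)},-2 \right)} = - 3 \left(6 + 7\right) + 68 \cdot 13 \left(-2\right) = \left(-3\right) 13 + 68 \left(-26\right) = -39 - 1768 = -1807$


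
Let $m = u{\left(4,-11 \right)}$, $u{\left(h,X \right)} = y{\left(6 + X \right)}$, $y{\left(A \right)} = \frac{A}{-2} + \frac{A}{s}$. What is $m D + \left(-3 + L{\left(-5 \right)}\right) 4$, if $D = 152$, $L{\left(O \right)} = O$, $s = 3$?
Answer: $\frac{284}{3} \approx 94.667$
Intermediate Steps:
$y{\left(A \right)} = - \frac{A}{6}$ ($y{\left(A \right)} = \frac{A}{-2} + \frac{A}{3} = A \left(- \frac{1}{2}\right) + A \frac{1}{3} = - \frac{A}{2} + \frac{A}{3} = - \frac{A}{6}$)
$u{\left(h,X \right)} = -1 - \frac{X}{6}$ ($u{\left(h,X \right)} = - \frac{6 + X}{6} = -1 - \frac{X}{6}$)
$m = \frac{5}{6}$ ($m = -1 - - \frac{11}{6} = -1 + \frac{11}{6} = \frac{5}{6} \approx 0.83333$)
$m D + \left(-3 + L{\left(-5 \right)}\right) 4 = \frac{5}{6} \cdot 152 + \left(-3 - 5\right) 4 = \frac{380}{3} - 32 = \frac{284}{3}$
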